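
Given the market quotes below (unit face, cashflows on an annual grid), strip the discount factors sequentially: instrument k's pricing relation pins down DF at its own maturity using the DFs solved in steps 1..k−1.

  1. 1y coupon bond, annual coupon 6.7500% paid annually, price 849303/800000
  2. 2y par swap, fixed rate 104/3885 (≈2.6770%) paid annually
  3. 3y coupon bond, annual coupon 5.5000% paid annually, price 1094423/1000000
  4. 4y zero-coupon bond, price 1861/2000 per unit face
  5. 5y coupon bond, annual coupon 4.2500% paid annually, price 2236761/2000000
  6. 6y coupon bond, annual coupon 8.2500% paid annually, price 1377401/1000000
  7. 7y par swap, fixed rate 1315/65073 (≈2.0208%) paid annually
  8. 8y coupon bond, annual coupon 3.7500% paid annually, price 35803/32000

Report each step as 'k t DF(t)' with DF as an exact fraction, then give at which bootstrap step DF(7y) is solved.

step 1 [1y] bond c/1=27/400: DF=(849303/800000 − 27/400·(0))/(1+27/400) = 1989/2000 ≈ 0.994500
step 2 [2y] swap r/1=104/3885: DF=(1 − 104/3885·(0.994500))/(1+104/3885) = 237/250 ≈ 0.948000
step 3 [3y] bond c/1=11/200: DF=(1094423/1000000 − 11/200·(0.994500+0.948000))/(1+11/200) = 9361/10000 ≈ 0.936100
step 4 [4y] zero: DF = P = 1861/2000 ≈ 0.930500
step 5 [5y] bond c/1=17/400: DF=(2236761/2000000 − 17/400·(0.994500+0.948000+0.936100+0.930500))/(1+17/400) = 367/400 ≈ 0.917500
step 6 [6y] bond c/1=33/400: DF=(1377401/1000000 − 33/400·(0.994500+0.948000+0.936100+0.930500+0.917500))/(1+33/400) = 4561/5000 ≈ 0.912200
step 7 [7y] swap r/1=1315/65073: DF=(1 − 1315/65073·(0.994500+0.948000+0.936100+0.930500+0.917500+0.912200))/(1+1315/65073) = 1737/2000 ≈ 0.868500
step 8 [8y] bond c/1=3/80: DF=(35803/32000 − 3/80·(0.994500+0.948000+0.936100+0.930500+0.917500+0.912200+0.868500))/(1+3/80) = 527/625 ≈ 0.843200

1 1 1989/2000
2 2 237/250
3 3 9361/10000
4 4 1861/2000
5 5 367/400
6 6 4561/5000
7 7 1737/2000
8 8 527/625
DF(7y) is solved at step 7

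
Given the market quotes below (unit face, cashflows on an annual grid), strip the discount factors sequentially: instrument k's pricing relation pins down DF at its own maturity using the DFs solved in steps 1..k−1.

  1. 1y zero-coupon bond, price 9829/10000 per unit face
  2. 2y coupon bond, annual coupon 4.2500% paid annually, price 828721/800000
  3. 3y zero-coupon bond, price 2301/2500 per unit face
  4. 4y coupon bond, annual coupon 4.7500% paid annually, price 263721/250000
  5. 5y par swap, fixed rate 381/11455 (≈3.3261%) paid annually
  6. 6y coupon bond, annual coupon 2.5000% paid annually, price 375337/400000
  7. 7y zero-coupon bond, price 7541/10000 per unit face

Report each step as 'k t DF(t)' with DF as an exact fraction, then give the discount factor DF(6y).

1 1 9829/10000
2 2 596/625
3 3 2301/2500
4 4 351/400
5 5 2119/2500
6 6 8037/10000
7 7 7541/10000
DF(6y) = 8037/10000 ≈ 0.803700

step 1 [1y] zero: DF = P = 9829/10000 ≈ 0.982900
step 2 [2y] bond c/1=17/400: DF=(828721/800000 − 17/400·(0.982900))/(1+17/400) = 596/625 ≈ 0.953600
step 3 [3y] zero: DF = P = 2301/2500 ≈ 0.920400
step 4 [4y] bond c/1=19/400: DF=(263721/250000 − 19/400·(0.982900+0.953600+0.920400))/(1+19/400) = 351/400 ≈ 0.877500
step 5 [5y] swap r/1=381/11455: DF=(1 − 381/11455·(0.982900+0.953600+0.920400+0.877500))/(1+381/11455) = 2119/2500 ≈ 0.847600
step 6 [6y] bond c/1=1/40: DF=(375337/400000 − 1/40·(0.982900+0.953600+0.920400+0.877500+0.847600))/(1+1/40) = 8037/10000 ≈ 0.803700
step 7 [7y] zero: DF = P = 7541/10000 ≈ 0.754100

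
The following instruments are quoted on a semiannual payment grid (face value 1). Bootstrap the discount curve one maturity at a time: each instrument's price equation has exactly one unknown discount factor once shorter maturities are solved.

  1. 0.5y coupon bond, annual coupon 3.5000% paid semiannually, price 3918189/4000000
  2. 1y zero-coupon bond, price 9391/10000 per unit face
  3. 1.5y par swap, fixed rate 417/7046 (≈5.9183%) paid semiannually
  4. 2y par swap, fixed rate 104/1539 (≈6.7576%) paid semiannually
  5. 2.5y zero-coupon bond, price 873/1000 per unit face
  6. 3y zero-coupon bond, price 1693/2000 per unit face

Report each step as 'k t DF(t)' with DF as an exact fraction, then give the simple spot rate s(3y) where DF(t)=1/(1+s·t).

step 1 [0.5y] bond c/2=7/400: DF=(3918189/4000000 − 7/400·(0))/(1+7/400) = 9627/10000 ≈ 0.962700
step 2 [1y] zero: DF = P = 9391/10000 ≈ 0.939100
step 3 [1.5y] swap r/2=417/14092: DF=(1 − 417/14092·(0.962700+0.939100))/(1+417/14092) = 4583/5000 ≈ 0.916600
step 4 [2y] swap r/2=52/1539: DF=(1 − 52/1539·(0.962700+0.939100+0.916600))/(1+52/1539) = 547/625 ≈ 0.875200
step 5 [2.5y] zero: DF = P = 873/1000 ≈ 0.873000
step 6 [3y] zero: DF = P = 1693/2000 ≈ 0.846500

1 1/2 9627/10000
2 1 9391/10000
3 3/2 4583/5000
4 2 547/625
5 5/2 873/1000
6 3 1693/2000
s(3y) = (1/(1693/2000) − 1)/(3) = 307/5079 ≈ 6.0445%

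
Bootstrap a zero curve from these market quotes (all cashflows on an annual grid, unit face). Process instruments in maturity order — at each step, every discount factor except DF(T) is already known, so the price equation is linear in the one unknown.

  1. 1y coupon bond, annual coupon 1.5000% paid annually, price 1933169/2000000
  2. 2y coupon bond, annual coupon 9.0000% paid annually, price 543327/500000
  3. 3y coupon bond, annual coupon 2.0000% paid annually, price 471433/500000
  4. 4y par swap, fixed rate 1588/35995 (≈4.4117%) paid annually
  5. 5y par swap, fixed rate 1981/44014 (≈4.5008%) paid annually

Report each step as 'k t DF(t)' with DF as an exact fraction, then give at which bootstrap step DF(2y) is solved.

1 1 9523/10000
2 2 9183/10000
3 3 8877/10000
4 4 2103/2500
5 5 8019/10000
DF(2y) is solved at step 2

step 1 [1y] bond c/1=3/200: DF=(1933169/2000000 − 3/200·(0))/(1+3/200) = 9523/10000 ≈ 0.952300
step 2 [2y] bond c/1=9/100: DF=(543327/500000 − 9/100·(0.952300))/(1+9/100) = 9183/10000 ≈ 0.918300
step 3 [3y] bond c/1=1/50: DF=(471433/500000 − 1/50·(0.952300+0.918300))/(1+1/50) = 8877/10000 ≈ 0.887700
step 4 [4y] swap r/1=1588/35995: DF=(1 − 1588/35995·(0.952300+0.918300+0.887700))/(1+1588/35995) = 2103/2500 ≈ 0.841200
step 5 [5y] swap r/1=1981/44014: DF=(1 − 1981/44014·(0.952300+0.918300+0.887700+0.841200))/(1+1981/44014) = 8019/10000 ≈ 0.801900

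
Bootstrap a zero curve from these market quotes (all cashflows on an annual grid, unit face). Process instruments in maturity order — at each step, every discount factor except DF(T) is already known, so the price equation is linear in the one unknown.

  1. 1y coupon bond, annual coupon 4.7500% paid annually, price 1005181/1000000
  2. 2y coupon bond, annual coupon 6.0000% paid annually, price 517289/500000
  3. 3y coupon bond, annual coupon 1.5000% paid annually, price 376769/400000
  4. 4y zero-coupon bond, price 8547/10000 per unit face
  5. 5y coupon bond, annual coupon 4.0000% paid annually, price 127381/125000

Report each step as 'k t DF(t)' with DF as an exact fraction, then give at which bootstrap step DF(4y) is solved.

step 1 [1y] bond c/1=19/400: DF=(1005181/1000000 − 19/400·(0))/(1+19/400) = 2399/2500 ≈ 0.959600
step 2 [2y] bond c/1=3/50: DF=(517289/500000 − 3/50·(0.959600))/(1+3/50) = 9217/10000 ≈ 0.921700
step 3 [3y] bond c/1=3/200: DF=(376769/400000 − 3/200·(0.959600+0.921700))/(1+3/200) = 4501/5000 ≈ 0.900200
step 4 [4y] zero: DF = P = 8547/10000 ≈ 0.854700
step 5 [5y] bond c/1=1/25: DF=(127381/125000 − 1/25·(0.959600+0.921700+0.900200+0.854700))/(1+1/25) = 21/25 ≈ 0.840000

1 1 2399/2500
2 2 9217/10000
3 3 4501/5000
4 4 8547/10000
5 5 21/25
DF(4y) is solved at step 4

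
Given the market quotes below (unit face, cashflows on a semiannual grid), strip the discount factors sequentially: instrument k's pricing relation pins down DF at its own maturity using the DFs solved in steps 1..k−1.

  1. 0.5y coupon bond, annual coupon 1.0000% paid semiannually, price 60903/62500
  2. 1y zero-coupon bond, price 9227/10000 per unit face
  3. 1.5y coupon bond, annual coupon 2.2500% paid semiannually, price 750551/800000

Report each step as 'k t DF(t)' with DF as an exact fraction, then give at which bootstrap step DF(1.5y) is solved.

step 1 [0.5y] bond c/2=1/200: DF=(60903/62500 − 1/200·(0))/(1+1/200) = 606/625 ≈ 0.969600
step 2 [1y] zero: DF = P = 9227/10000 ≈ 0.922700
step 3 [1.5y] bond c/2=9/800: DF=(750551/800000 − 9/800·(0.969600+0.922700))/(1+9/800) = 9067/10000 ≈ 0.906700

1 1/2 606/625
2 1 9227/10000
3 3/2 9067/10000
DF(1.5y) is solved at step 3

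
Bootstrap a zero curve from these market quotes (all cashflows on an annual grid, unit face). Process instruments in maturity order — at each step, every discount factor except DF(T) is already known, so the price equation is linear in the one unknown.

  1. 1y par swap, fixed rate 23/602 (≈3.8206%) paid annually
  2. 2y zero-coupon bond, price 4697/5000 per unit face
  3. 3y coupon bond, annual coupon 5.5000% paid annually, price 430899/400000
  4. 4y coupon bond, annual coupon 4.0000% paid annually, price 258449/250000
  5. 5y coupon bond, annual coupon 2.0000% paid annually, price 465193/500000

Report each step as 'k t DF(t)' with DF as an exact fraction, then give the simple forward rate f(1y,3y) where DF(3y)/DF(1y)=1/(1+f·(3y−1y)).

step 1 [1y] swap r/1=23/602: DF=(1 − 23/602·(0))/(1+23/602) = 602/625 ≈ 0.963200
step 2 [2y] zero: DF = P = 4697/5000 ≈ 0.939400
step 3 [3y] bond c/1=11/200: DF=(430899/400000 − 11/200·(0.963200+0.939400))/(1+11/200) = 9219/10000 ≈ 0.921900
step 4 [4y] bond c/1=1/25: DF=(258449/250000 − 1/25·(0.963200+0.939400+0.921900))/(1+1/25) = 4427/5000 ≈ 0.885400
step 5 [5y] bond c/1=1/50: DF=(465193/500000 − 1/50·(0.963200+0.939400+0.921900+0.885400))/(1+1/50) = 4197/5000 ≈ 0.839400

1 1 602/625
2 2 4697/5000
3 3 9219/10000
4 4 4427/5000
5 5 4197/5000
f(1y,3y) = ((602/625)/(9219/10000) − 1)/(2) = 59/2634 ≈ 2.2399%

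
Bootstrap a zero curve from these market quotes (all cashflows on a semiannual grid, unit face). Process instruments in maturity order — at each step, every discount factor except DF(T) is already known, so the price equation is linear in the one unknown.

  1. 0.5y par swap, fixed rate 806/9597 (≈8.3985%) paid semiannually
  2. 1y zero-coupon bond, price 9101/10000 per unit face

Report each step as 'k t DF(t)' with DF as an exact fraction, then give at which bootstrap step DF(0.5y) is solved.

step 1 [0.5y] swap r/2=403/9597: DF=(1 − 403/9597·(0))/(1+403/9597) = 9597/10000 ≈ 0.959700
step 2 [1y] zero: DF = P = 9101/10000 ≈ 0.910100

1 1/2 9597/10000
2 1 9101/10000
DF(0.5y) is solved at step 1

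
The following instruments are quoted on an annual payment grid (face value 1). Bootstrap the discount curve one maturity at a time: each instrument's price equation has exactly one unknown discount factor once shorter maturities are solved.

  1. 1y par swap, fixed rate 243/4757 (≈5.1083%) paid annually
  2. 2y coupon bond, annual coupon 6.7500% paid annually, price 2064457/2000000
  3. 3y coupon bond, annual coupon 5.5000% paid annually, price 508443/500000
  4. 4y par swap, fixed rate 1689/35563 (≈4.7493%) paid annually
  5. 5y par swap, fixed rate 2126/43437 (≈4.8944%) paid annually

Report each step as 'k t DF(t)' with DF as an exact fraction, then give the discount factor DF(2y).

1 1 4757/5000
2 2 2267/2500
3 3 867/1000
4 4 8311/10000
5 5 3937/5000
DF(2y) = 2267/2500 ≈ 0.906800

step 1 [1y] swap r/1=243/4757: DF=(1 − 243/4757·(0))/(1+243/4757) = 4757/5000 ≈ 0.951400
step 2 [2y] bond c/1=27/400: DF=(2064457/2000000 − 27/400·(0.951400))/(1+27/400) = 2267/2500 ≈ 0.906800
step 3 [3y] bond c/1=11/200: DF=(508443/500000 − 11/200·(0.951400+0.906800))/(1+11/200) = 867/1000 ≈ 0.867000
step 4 [4y] swap r/1=1689/35563: DF=(1 − 1689/35563·(0.951400+0.906800+0.867000))/(1+1689/35563) = 8311/10000 ≈ 0.831100
step 5 [5y] swap r/1=2126/43437: DF=(1 − 2126/43437·(0.951400+0.906800+0.867000+0.831100))/(1+2126/43437) = 3937/5000 ≈ 0.787400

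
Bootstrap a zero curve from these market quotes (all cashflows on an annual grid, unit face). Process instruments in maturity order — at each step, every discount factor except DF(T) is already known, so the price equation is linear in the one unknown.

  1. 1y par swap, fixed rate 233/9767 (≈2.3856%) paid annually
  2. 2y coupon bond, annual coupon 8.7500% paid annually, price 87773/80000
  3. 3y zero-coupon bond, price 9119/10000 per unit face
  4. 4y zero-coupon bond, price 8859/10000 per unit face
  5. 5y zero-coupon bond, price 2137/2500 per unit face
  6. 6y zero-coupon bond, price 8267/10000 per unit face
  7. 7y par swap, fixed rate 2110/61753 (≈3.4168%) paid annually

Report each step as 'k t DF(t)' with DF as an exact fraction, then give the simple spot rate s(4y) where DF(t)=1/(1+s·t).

step 1 [1y] swap r/1=233/9767: DF=(1 − 233/9767·(0))/(1+233/9767) = 9767/10000 ≈ 0.976700
step 2 [2y] bond c/1=7/80: DF=(87773/80000 − 7/80·(0.976700))/(1+7/80) = 9303/10000 ≈ 0.930300
step 3 [3y] zero: DF = P = 9119/10000 ≈ 0.911900
step 4 [4y] zero: DF = P = 8859/10000 ≈ 0.885900
step 5 [5y] zero: DF = P = 2137/2500 ≈ 0.854800
step 6 [6y] zero: DF = P = 8267/10000 ≈ 0.826700
step 7 [7y] swap r/1=2110/61753: DF=(1 − 2110/61753·(0.976700+0.930300+0.911900+0.885900+0.854800+0.826700))/(1+2110/61753) = 789/1000 ≈ 0.789000

1 1 9767/10000
2 2 9303/10000
3 3 9119/10000
4 4 8859/10000
5 5 2137/2500
6 6 8267/10000
7 7 789/1000
s(4y) = (1/(8859/10000) − 1)/(4) = 1141/35436 ≈ 3.2199%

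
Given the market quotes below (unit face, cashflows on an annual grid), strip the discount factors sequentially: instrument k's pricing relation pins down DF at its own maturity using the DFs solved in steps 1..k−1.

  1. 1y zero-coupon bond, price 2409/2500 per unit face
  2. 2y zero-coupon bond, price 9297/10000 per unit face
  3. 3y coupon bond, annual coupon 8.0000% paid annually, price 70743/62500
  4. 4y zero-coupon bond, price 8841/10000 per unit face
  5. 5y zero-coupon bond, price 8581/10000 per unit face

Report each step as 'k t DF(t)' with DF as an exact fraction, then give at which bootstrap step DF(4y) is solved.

step 1 [1y] zero: DF = P = 2409/2500 ≈ 0.963600
step 2 [2y] zero: DF = P = 9297/10000 ≈ 0.929700
step 3 [3y] bond c/1=2/25: DF=(70743/62500 − 2/25·(0.963600+0.929700))/(1+2/25) = 4539/5000 ≈ 0.907800
step 4 [4y] zero: DF = P = 8841/10000 ≈ 0.884100
step 5 [5y] zero: DF = P = 8581/10000 ≈ 0.858100

1 1 2409/2500
2 2 9297/10000
3 3 4539/5000
4 4 8841/10000
5 5 8581/10000
DF(4y) is solved at step 4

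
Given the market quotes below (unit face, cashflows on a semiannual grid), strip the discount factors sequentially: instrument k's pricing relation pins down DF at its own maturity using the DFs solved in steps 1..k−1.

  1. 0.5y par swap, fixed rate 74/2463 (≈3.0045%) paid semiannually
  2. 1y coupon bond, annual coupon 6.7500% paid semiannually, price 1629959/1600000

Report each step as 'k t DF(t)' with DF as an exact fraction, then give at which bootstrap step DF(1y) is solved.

1 1/2 2463/2500
2 1 9533/10000
DF(1y) is solved at step 2

step 1 [0.5y] swap r/2=37/2463: DF=(1 − 37/2463·(0))/(1+37/2463) = 2463/2500 ≈ 0.985200
step 2 [1y] bond c/2=27/800: DF=(1629959/1600000 − 27/800·(0.985200))/(1+27/800) = 9533/10000 ≈ 0.953300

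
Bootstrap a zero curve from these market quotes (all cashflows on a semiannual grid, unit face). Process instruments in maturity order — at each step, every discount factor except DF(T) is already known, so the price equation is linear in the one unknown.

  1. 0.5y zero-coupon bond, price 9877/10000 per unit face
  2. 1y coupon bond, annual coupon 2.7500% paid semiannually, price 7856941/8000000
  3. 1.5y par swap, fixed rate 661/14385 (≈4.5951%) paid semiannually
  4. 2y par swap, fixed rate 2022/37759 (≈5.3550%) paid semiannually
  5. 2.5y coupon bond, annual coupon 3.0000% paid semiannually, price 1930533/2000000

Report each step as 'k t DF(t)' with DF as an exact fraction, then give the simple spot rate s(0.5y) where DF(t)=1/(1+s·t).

step 1 [0.5y] zero: DF = P = 9877/10000 ≈ 0.987700
step 2 [1y] bond c/2=11/800: DF=(7856941/8000000 − 11/800·(0.987700))/(1+11/800) = 4777/5000 ≈ 0.955400
step 3 [1.5y] swap r/2=661/28770: DF=(1 − 661/28770·(0.987700+0.955400))/(1+661/28770) = 9339/10000 ≈ 0.933900
step 4 [2y] swap r/2=1011/37759: DF=(1 − 1011/37759·(0.987700+0.955400+0.933900))/(1+1011/37759) = 8989/10000 ≈ 0.898900
step 5 [2.5y] bond c/2=3/200: DF=(1930533/2000000 − 3/200·(0.987700+0.955400+0.933900+0.898900))/(1+3/200) = 1119/1250 ≈ 0.895200

1 1/2 9877/10000
2 1 4777/5000
3 3/2 9339/10000
4 2 8989/10000
5 5/2 1119/1250
s(0.5y) = (1/(9877/10000) − 1)/(1/2) = 246/9877 ≈ 2.4906%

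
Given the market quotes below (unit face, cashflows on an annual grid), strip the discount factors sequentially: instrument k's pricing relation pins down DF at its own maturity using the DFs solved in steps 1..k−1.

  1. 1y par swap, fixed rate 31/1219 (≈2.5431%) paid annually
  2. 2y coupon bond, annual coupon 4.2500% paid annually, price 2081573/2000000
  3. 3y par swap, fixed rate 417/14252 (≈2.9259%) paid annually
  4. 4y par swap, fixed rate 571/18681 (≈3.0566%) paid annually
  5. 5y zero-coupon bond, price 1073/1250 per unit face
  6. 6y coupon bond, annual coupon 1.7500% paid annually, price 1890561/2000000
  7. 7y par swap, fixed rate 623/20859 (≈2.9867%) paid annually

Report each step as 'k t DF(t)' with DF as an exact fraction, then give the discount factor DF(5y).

1 1 1219/1250
2 2 4793/5000
3 3 4583/5000
4 4 4429/5000
5 5 1073/1250
6 6 17/20
7 7 8131/10000
DF(5y) = 1073/1250 ≈ 0.858400

step 1 [1y] swap r/1=31/1219: DF=(1 − 31/1219·(0))/(1+31/1219) = 1219/1250 ≈ 0.975200
step 2 [2y] bond c/1=17/400: DF=(2081573/2000000 − 17/400·(0.975200))/(1+17/400) = 4793/5000 ≈ 0.958600
step 3 [3y] swap r/1=417/14252: DF=(1 − 417/14252·(0.975200+0.958600))/(1+417/14252) = 4583/5000 ≈ 0.916600
step 4 [4y] swap r/1=571/18681: DF=(1 − 571/18681·(0.975200+0.958600+0.916600))/(1+571/18681) = 4429/5000 ≈ 0.885800
step 5 [5y] zero: DF = P = 1073/1250 ≈ 0.858400
step 6 [6y] bond c/1=7/400: DF=(1890561/2000000 − 7/400·(0.975200+0.958600+0.916600+0.885800+0.858400))/(1+7/400) = 17/20 ≈ 0.850000
step 7 [7y] swap r/1=623/20859: DF=(1 − 623/20859·(0.975200+0.958600+0.916600+0.885800+0.858400+0.850000))/(1+623/20859) = 8131/10000 ≈ 0.813100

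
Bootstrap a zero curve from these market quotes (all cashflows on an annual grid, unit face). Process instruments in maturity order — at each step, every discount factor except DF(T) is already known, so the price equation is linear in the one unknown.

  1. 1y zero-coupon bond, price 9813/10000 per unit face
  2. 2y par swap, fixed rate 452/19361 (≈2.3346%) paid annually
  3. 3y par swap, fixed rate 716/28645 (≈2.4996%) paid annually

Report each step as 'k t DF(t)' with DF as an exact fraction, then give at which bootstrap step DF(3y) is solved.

step 1 [1y] zero: DF = P = 9813/10000 ≈ 0.981300
step 2 [2y] swap r/1=452/19361: DF=(1 − 452/19361·(0.981300))/(1+452/19361) = 2387/2500 ≈ 0.954800
step 3 [3y] swap r/1=716/28645: DF=(1 − 716/28645·(0.981300+0.954800))/(1+716/28645) = 2321/2500 ≈ 0.928400

1 1 9813/10000
2 2 2387/2500
3 3 2321/2500
DF(3y) is solved at step 3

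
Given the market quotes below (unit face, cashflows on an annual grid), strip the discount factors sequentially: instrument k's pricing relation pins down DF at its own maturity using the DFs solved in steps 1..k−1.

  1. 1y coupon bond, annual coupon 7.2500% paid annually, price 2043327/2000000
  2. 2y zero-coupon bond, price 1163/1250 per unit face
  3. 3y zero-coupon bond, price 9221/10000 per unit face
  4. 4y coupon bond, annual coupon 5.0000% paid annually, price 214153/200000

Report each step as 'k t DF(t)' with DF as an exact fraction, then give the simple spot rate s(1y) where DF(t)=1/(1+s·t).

step 1 [1y] bond c/1=29/400: DF=(2043327/2000000 − 29/400·(0))/(1+29/400) = 4763/5000 ≈ 0.952600
step 2 [2y] zero: DF = P = 1163/1250 ≈ 0.930400
step 3 [3y] zero: DF = P = 9221/10000 ≈ 0.922100
step 4 [4y] bond c/1=1/20: DF=(214153/200000 − 1/20·(0.952600+0.930400+0.922100))/(1+1/20) = 4431/5000 ≈ 0.886200

1 1 4763/5000
2 2 1163/1250
3 3 9221/10000
4 4 4431/5000
s(1y) = (1/(4763/5000) − 1)/(1) = 237/4763 ≈ 4.9759%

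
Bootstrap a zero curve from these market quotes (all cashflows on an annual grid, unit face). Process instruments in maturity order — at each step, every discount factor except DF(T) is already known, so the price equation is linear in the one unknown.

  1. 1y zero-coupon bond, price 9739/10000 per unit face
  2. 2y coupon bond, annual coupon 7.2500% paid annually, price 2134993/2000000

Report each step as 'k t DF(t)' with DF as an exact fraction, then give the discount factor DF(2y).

step 1 [1y] zero: DF = P = 9739/10000 ≈ 0.973900
step 2 [2y] bond c/1=29/400: DF=(2134993/2000000 − 29/400·(0.973900))/(1+29/400) = 1859/2000 ≈ 0.929500

1 1 9739/10000
2 2 1859/2000
DF(2y) = 1859/2000 ≈ 0.929500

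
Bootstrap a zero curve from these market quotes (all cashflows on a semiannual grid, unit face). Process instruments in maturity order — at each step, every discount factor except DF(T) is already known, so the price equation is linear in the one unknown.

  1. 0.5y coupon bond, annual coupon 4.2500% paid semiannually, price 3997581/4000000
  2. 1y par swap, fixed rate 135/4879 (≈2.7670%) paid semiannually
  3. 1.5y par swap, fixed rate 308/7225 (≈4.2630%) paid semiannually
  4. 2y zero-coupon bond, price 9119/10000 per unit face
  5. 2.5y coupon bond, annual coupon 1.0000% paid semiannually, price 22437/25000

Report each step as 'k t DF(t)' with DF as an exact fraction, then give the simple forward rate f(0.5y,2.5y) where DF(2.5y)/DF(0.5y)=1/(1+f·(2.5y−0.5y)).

step 1 [0.5y] bond c/2=17/800: DF=(3997581/4000000 − 17/800·(0))/(1+17/800) = 4893/5000 ≈ 0.978600
step 2 [1y] swap r/2=135/9758: DF=(1 − 135/9758·(0.978600))/(1+135/9758) = 973/1000 ≈ 0.973000
step 3 [1.5y] swap r/2=154/7225: DF=(1 − 154/7225·(0.978600+0.973000))/(1+154/7225) = 1173/1250 ≈ 0.938400
step 4 [2y] zero: DF = P = 9119/10000 ≈ 0.911900
step 5 [2.5y] bond c/2=1/200: DF=(22437/25000 − 1/200·(0.978600+0.973000+0.938400+0.911900))/(1+1/200) = 8741/10000 ≈ 0.874100

1 1/2 4893/5000
2 1 973/1000
3 3/2 1173/1250
4 2 9119/10000
5 5/2 8741/10000
f(0.5y,2.5y) = ((4893/5000)/(8741/10000) − 1)/(2) = 1045/17482 ≈ 5.9776%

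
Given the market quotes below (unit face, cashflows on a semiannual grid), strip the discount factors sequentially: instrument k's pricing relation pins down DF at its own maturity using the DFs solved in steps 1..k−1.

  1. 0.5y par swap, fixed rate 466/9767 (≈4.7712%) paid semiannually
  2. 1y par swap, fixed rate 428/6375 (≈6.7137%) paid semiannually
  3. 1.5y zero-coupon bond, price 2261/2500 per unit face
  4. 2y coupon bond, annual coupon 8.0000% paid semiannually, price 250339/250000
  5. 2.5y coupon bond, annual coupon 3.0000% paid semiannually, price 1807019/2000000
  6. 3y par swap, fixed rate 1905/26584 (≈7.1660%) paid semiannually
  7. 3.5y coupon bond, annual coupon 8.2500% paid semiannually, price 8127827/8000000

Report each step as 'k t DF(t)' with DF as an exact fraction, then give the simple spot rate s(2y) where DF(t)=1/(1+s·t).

step 1 [0.5y] swap r/2=233/9767: DF=(1 − 233/9767·(0))/(1+233/9767) = 9767/10000 ≈ 0.976700
step 2 [1y] swap r/2=214/6375: DF=(1 − 214/6375·(0.976700))/(1+214/6375) = 4679/5000 ≈ 0.935800
step 3 [1.5y] zero: DF = P = 2261/2500 ≈ 0.904400
step 4 [2y] bond c/2=1/25: DF=(250339/250000 − 1/25·(0.976700+0.935800+0.904400))/(1+1/25) = 1709/2000 ≈ 0.854500
step 5 [2.5y] bond c/2=3/200: DF=(1807019/2000000 − 3/200·(0.976700+0.935800+0.904400+0.854500))/(1+3/200) = 8359/10000 ≈ 0.835900
step 6 [3y] swap r/2=1905/53168: DF=(1 − 1905/53168·(0.976700+0.935800+0.904400+0.854500+0.835900))/(1+1905/53168) = 1619/2000 ≈ 0.809500
step 7 [3.5y] bond c/2=33/800: DF=(8127827/8000000 − 33/800·(0.976700+0.935800+0.904400+0.854500+0.835900+0.809500))/(1+33/800) = 7651/10000 ≈ 0.765100

1 1/2 9767/10000
2 1 4679/5000
3 3/2 2261/2500
4 2 1709/2000
5 5/2 8359/10000
6 3 1619/2000
7 7/2 7651/10000
s(2y) = (1/(1709/2000) − 1)/(2) = 291/3418 ≈ 8.5138%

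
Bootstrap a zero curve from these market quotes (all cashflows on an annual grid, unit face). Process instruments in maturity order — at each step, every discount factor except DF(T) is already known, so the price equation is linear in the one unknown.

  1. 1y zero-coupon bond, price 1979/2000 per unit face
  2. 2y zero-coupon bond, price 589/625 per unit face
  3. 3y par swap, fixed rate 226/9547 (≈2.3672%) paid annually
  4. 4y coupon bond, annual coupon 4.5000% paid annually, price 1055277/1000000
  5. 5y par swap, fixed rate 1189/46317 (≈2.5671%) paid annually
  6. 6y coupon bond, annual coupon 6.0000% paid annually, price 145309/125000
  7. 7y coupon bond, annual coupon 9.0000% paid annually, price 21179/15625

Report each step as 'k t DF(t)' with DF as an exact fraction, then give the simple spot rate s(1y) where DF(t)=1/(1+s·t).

step 1 [1y] zero: DF = P = 1979/2000 ≈ 0.989500
step 2 [2y] zero: DF = P = 589/625 ≈ 0.942400
step 3 [3y] swap r/1=226/9547: DF=(1 − 226/9547·(0.989500+0.942400))/(1+226/9547) = 4661/5000 ≈ 0.932200
step 4 [4y] bond c/1=9/200: DF=(1055277/1000000 − 9/200·(0.989500+0.942400+0.932200))/(1+9/200) = 1773/2000 ≈ 0.886500
step 5 [5y] swap r/1=1189/46317: DF=(1 − 1189/46317·(0.989500+0.942400+0.932200+0.886500))/(1+1189/46317) = 8811/10000 ≈ 0.881100
step 6 [6y] bond c/1=3/50: DF=(145309/125000 − 3/50·(0.989500+0.942400+0.932200+0.886500+0.881100))/(1+3/50) = 1669/2000 ≈ 0.834500
step 7 [7y] bond c/1=9/100: DF=(21179/15625 − 9/100·(0.989500+0.942400+0.932200+0.886500+0.881100+0.834500))/(1+9/100) = 3961/5000 ≈ 0.792200

1 1 1979/2000
2 2 589/625
3 3 4661/5000
4 4 1773/2000
5 5 8811/10000
6 6 1669/2000
7 7 3961/5000
s(1y) = (1/(1979/2000) − 1)/(1) = 21/1979 ≈ 1.0611%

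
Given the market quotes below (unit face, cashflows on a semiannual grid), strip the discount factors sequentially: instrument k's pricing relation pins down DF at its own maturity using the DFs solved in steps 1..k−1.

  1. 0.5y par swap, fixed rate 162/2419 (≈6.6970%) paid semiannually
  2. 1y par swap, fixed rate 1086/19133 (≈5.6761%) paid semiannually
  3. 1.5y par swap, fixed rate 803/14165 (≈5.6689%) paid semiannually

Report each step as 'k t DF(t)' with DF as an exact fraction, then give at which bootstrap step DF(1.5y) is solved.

step 1 [0.5y] swap r/2=81/2419: DF=(1 − 81/2419·(0))/(1+81/2419) = 2419/2500 ≈ 0.967600
step 2 [1y] swap r/2=543/19133: DF=(1 − 543/19133·(0.967600))/(1+543/19133) = 9457/10000 ≈ 0.945700
step 3 [1.5y] swap r/2=803/28330: DF=(1 − 803/28330·(0.967600+0.945700))/(1+803/28330) = 9197/10000 ≈ 0.919700

1 1/2 2419/2500
2 1 9457/10000
3 3/2 9197/10000
DF(1.5y) is solved at step 3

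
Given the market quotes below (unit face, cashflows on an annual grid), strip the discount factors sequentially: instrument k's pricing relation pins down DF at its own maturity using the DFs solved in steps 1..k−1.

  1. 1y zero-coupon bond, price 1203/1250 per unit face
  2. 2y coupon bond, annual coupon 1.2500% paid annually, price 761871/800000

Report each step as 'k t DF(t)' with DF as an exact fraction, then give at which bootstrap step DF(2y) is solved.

1 1 1203/1250
2 2 9287/10000
DF(2y) is solved at step 2

step 1 [1y] zero: DF = P = 1203/1250 ≈ 0.962400
step 2 [2y] bond c/1=1/80: DF=(761871/800000 − 1/80·(0.962400))/(1+1/80) = 9287/10000 ≈ 0.928700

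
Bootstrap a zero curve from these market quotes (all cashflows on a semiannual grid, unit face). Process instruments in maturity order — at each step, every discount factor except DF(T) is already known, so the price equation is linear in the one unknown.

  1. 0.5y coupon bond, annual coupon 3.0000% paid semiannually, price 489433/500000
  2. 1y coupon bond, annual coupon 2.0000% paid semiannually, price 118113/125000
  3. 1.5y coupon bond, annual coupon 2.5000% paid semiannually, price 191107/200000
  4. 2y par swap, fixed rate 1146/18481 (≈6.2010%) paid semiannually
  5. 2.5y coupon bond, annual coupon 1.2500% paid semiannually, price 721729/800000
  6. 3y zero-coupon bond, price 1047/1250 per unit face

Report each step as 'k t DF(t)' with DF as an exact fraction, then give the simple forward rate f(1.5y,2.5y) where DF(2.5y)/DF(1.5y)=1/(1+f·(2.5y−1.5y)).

step 1 [0.5y] bond c/2=3/200: DF=(489433/500000 − 3/200·(0))/(1+3/200) = 2411/2500 ≈ 0.964400
step 2 [1y] bond c/2=1/100: DF=(118113/125000 − 1/100·(0.964400))/(1+1/100) = 463/500 ≈ 0.926000
step 3 [1.5y] bond c/2=1/80: DF=(191107/200000 − 1/80·(0.964400+0.926000))/(1+1/80) = 2301/2500 ≈ 0.920400
step 4 [2y] swap r/2=573/18481: DF=(1 − 573/18481·(0.964400+0.926000+0.920400))/(1+573/18481) = 4427/5000 ≈ 0.885400
step 5 [2.5y] bond c/2=1/160: DF=(721729/800000 − 1/160·(0.964400+0.926000+0.920400+0.885400))/(1+1/160) = 546/625 ≈ 0.873600
step 6 [3y] zero: DF = P = 1047/1250 ≈ 0.837600

1 1/2 2411/2500
2 1 463/500
3 3/2 2301/2500
4 2 4427/5000
5 5/2 546/625
6 3 1047/1250
f(1.5y,2.5y) = ((2301/2500)/(546/625) − 1)/(1) = 3/56 ≈ 5.3571%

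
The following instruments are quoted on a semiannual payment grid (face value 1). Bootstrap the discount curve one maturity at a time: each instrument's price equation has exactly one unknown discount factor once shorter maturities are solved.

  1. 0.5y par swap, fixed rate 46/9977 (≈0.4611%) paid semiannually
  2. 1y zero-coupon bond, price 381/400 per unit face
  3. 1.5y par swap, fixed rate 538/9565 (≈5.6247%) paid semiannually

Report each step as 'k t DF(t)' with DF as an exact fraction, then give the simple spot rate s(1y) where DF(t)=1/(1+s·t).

step 1 [0.5y] swap r/2=23/9977: DF=(1 − 23/9977·(0))/(1+23/9977) = 9977/10000 ≈ 0.997700
step 2 [1y] zero: DF = P = 381/400 ≈ 0.952500
step 3 [1.5y] swap r/2=269/9565: DF=(1 − 269/9565·(0.997700+0.952500))/(1+269/9565) = 9193/10000 ≈ 0.919300

1 1/2 9977/10000
2 1 381/400
3 3/2 9193/10000
s(1y) = (1/(381/400) − 1)/(1) = 19/381 ≈ 4.9869%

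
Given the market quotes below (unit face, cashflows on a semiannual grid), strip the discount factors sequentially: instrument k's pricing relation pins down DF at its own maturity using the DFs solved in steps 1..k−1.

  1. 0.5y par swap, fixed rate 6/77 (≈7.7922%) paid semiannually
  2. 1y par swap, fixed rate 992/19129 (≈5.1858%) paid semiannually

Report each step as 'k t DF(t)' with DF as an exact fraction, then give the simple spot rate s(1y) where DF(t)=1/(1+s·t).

step 1 [0.5y] swap r/2=3/77: DF=(1 − 3/77·(0))/(1+3/77) = 77/80 ≈ 0.962500
step 2 [1y] swap r/2=496/19129: DF=(1 − 496/19129·(0.962500))/(1+496/19129) = 594/625 ≈ 0.950400

1 1/2 77/80
2 1 594/625
s(1y) = (1/(594/625) − 1)/(1) = 31/594 ≈ 5.2189%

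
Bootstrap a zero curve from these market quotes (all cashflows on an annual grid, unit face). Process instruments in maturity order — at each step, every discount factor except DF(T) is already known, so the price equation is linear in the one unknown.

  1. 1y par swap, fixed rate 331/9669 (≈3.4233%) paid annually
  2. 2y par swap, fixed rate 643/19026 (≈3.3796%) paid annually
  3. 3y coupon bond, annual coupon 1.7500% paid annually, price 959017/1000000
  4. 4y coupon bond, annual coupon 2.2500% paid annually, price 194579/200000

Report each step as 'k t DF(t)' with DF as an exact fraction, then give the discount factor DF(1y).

1 1 9669/10000
2 2 9357/10000
3 3 4549/5000
4 4 556/625
DF(1y) = 9669/10000 ≈ 0.966900

step 1 [1y] swap r/1=331/9669: DF=(1 − 331/9669·(0))/(1+331/9669) = 9669/10000 ≈ 0.966900
step 2 [2y] swap r/1=643/19026: DF=(1 − 643/19026·(0.966900))/(1+643/19026) = 9357/10000 ≈ 0.935700
step 3 [3y] bond c/1=7/400: DF=(959017/1000000 − 7/400·(0.966900+0.935700))/(1+7/400) = 4549/5000 ≈ 0.909800
step 4 [4y] bond c/1=9/400: DF=(194579/200000 − 9/400·(0.966900+0.935700+0.909800))/(1+9/400) = 556/625 ≈ 0.889600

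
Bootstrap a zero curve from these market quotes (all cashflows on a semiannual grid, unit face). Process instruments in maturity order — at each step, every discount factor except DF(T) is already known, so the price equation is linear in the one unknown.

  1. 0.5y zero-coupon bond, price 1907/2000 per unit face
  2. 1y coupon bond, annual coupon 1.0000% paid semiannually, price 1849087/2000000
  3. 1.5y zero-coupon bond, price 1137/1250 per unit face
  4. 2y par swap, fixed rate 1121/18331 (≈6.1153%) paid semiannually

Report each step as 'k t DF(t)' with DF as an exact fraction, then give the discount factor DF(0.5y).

step 1 [0.5y] zero: DF = P = 1907/2000 ≈ 0.953500
step 2 [1y] bond c/2=1/200: DF=(1849087/2000000 − 1/200·(0.953500))/(1+1/200) = 572/625 ≈ 0.915200
step 3 [1.5y] zero: DF = P = 1137/1250 ≈ 0.909600
step 4 [2y] swap r/2=1121/36662: DF=(1 − 1121/36662·(0.953500+0.915200+0.909600))/(1+1121/36662) = 8879/10000 ≈ 0.887900

1 1/2 1907/2000
2 1 572/625
3 3/2 1137/1250
4 2 8879/10000
DF(0.5y) = 1907/2000 ≈ 0.953500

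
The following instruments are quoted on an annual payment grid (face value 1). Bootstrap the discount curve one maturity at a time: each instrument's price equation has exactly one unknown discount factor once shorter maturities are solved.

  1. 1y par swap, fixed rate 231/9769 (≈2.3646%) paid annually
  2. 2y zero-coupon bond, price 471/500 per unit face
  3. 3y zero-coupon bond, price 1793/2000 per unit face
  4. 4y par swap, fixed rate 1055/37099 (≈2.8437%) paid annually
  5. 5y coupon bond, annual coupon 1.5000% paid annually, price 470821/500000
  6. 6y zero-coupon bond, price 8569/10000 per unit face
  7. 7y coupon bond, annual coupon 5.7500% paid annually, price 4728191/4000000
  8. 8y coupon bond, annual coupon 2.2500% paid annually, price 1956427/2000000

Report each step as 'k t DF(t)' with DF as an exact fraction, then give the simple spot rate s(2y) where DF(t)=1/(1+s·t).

1 1 9769/10000
2 2 471/500
3 3 1793/2000
4 4 1789/2000
5 5 8729/10000
6 6 8569/10000
7 7 411/500
8 8 8189/10000
s(2y) = (1/(471/500) − 1)/(2) = 29/942 ≈ 3.0786%

step 1 [1y] swap r/1=231/9769: DF=(1 − 231/9769·(0))/(1+231/9769) = 9769/10000 ≈ 0.976900
step 2 [2y] zero: DF = P = 471/500 ≈ 0.942000
step 3 [3y] zero: DF = P = 1793/2000 ≈ 0.896500
step 4 [4y] swap r/1=1055/37099: DF=(1 − 1055/37099·(0.976900+0.942000+0.896500))/(1+1055/37099) = 1789/2000 ≈ 0.894500
step 5 [5y] bond c/1=3/200: DF=(470821/500000 − 3/200·(0.976900+0.942000+0.896500+0.894500))/(1+3/200) = 8729/10000 ≈ 0.872900
step 6 [6y] zero: DF = P = 8569/10000 ≈ 0.856900
step 7 [7y] bond c/1=23/400: DF=(4728191/4000000 − 23/400·(0.976900+0.942000+0.896500+0.894500+0.872900+0.856900))/(1+23/400) = 411/500 ≈ 0.822000
step 8 [8y] bond c/1=9/400: DF=(1956427/2000000 − 9/400·(0.976900+0.942000+0.896500+0.894500+0.872900+0.856900+0.822000))/(1+9/400) = 8189/10000 ≈ 0.818900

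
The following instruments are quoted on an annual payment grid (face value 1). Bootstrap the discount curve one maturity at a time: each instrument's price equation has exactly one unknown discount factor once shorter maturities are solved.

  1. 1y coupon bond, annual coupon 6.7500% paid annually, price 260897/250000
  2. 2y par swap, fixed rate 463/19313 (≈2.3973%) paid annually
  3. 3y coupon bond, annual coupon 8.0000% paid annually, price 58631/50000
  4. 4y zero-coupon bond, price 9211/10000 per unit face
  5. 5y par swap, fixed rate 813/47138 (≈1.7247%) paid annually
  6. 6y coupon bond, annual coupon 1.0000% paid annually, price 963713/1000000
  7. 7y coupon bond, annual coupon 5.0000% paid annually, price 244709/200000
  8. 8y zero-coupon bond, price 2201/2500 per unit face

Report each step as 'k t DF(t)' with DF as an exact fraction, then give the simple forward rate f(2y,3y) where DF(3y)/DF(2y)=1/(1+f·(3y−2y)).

1 1 611/625
2 2 9537/10000
3 3 9427/10000
4 4 9211/10000
5 5 9187/10000
6 6 363/400
7 7 561/625
8 8 2201/2500
f(2y,3y) = ((9537/10000)/(9427/10000) − 1)/(1) = 10/857 ≈ 1.1669%

step 1 [1y] bond c/1=27/400: DF=(260897/250000 − 27/400·(0))/(1+27/400) = 611/625 ≈ 0.977600
step 2 [2y] swap r/1=463/19313: DF=(1 − 463/19313·(0.977600))/(1+463/19313) = 9537/10000 ≈ 0.953700
step 3 [3y] bond c/1=2/25: DF=(58631/50000 − 2/25·(0.977600+0.953700))/(1+2/25) = 9427/10000 ≈ 0.942700
step 4 [4y] zero: DF = P = 9211/10000 ≈ 0.921100
step 5 [5y] swap r/1=813/47138: DF=(1 − 813/47138·(0.977600+0.953700+0.942700+0.921100))/(1+813/47138) = 9187/10000 ≈ 0.918700
step 6 [6y] bond c/1=1/100: DF=(963713/1000000 − 1/100·(0.977600+0.953700+0.942700+0.921100+0.918700))/(1+1/100) = 363/400 ≈ 0.907500
step 7 [7y] bond c/1=1/20: DF=(244709/200000 − 1/20·(0.977600+0.953700+0.942700+0.921100+0.918700+0.907500))/(1+1/20) = 561/625 ≈ 0.897600
step 8 [8y] zero: DF = P = 2201/2500 ≈ 0.880400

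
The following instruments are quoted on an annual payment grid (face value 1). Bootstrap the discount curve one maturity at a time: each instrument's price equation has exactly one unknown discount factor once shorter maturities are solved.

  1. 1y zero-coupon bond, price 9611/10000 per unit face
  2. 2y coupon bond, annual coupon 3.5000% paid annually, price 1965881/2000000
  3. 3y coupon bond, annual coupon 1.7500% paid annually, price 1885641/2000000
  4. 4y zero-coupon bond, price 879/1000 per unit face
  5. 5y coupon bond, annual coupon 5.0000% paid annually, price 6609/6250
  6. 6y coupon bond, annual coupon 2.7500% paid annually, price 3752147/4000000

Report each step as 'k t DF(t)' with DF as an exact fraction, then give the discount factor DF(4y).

step 1 [1y] zero: DF = P = 9611/10000 ≈ 0.961100
step 2 [2y] bond c/1=7/200: DF=(1965881/2000000 − 7/200·(0.961100))/(1+7/200) = 2293/2500 ≈ 0.917200
step 3 [3y] bond c/1=7/400: DF=(1885641/2000000 − 7/400·(0.961100+0.917200))/(1+7/400) = 8943/10000 ≈ 0.894300
step 4 [4y] zero: DF = P = 879/1000 ≈ 0.879000
step 5 [5y] bond c/1=1/20: DF=(6609/6250 − 1/20·(0.961100+0.917200+0.894300+0.879000))/(1+1/20) = 2083/2500 ≈ 0.833200
step 6 [6y] bond c/1=11/400: DF=(3752147/4000000 − 11/400·(0.961100+0.917200+0.894300+0.879000+0.833200))/(1+11/400) = 7929/10000 ≈ 0.792900

1 1 9611/10000
2 2 2293/2500
3 3 8943/10000
4 4 879/1000
5 5 2083/2500
6 6 7929/10000
DF(4y) = 879/1000 ≈ 0.879000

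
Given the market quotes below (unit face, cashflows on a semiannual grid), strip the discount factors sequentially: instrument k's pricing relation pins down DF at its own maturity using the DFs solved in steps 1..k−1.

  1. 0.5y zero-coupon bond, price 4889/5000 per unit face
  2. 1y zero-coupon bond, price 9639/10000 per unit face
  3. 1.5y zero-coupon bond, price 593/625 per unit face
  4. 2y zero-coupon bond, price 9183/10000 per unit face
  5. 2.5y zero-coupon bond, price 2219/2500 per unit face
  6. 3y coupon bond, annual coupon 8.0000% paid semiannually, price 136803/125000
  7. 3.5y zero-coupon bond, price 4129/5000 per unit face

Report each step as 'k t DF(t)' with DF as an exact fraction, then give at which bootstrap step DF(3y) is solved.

1 1/2 4889/5000
2 1 9639/10000
3 3/2 593/625
4 2 9183/10000
5 5/2 2219/2500
6 3 8717/10000
7 7/2 4129/5000
DF(3y) is solved at step 6

step 1 [0.5y] zero: DF = P = 4889/5000 ≈ 0.977800
step 2 [1y] zero: DF = P = 9639/10000 ≈ 0.963900
step 3 [1.5y] zero: DF = P = 593/625 ≈ 0.948800
step 4 [2y] zero: DF = P = 9183/10000 ≈ 0.918300
step 5 [2.5y] zero: DF = P = 2219/2500 ≈ 0.887600
step 6 [3y] bond c/2=1/25: DF=(136803/125000 − 1/25·(0.977800+0.963900+0.948800+0.918300+0.887600))/(1+1/25) = 8717/10000 ≈ 0.871700
step 7 [3.5y] zero: DF = P = 4129/5000 ≈ 0.825800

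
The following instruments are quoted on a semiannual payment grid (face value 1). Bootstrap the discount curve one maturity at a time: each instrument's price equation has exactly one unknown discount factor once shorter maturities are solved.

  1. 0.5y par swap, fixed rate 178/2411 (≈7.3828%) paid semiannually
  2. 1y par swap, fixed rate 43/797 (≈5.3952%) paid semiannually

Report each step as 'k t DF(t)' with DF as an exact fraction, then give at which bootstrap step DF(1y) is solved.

1 1/2 2411/2500
2 1 2371/2500
DF(1y) is solved at step 2

step 1 [0.5y] swap r/2=89/2411: DF=(1 − 89/2411·(0))/(1+89/2411) = 2411/2500 ≈ 0.964400
step 2 [1y] swap r/2=43/1594: DF=(1 − 43/1594·(0.964400))/(1+43/1594) = 2371/2500 ≈ 0.948400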